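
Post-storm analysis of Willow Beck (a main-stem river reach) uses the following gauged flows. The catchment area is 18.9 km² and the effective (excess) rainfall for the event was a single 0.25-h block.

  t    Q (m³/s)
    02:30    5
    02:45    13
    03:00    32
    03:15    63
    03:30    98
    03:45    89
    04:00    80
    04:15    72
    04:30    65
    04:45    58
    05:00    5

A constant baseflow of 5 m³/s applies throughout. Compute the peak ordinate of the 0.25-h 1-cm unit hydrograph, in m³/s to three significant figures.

U_p ≈ 37.2 m³/s

Direct runoff: 0.0, 8.0, 27.0, 58.0, 93.0, 84.0, 75.0, 67.0, 60.0, 53.0, 0.0 m³/s; ΣQ_DR = 525.0 m³/s, peak = 93.0 m³/s.
Runoff depth d = ΣQ_DR·Δt / A = 525.0 × 900 / (18.9 km²) = 25.00 mm.
The 1-cm UH is the DRH scaled by (10 mm)/d, so U_p = 93.0 × 10/25.00 = 37.2 m³/s.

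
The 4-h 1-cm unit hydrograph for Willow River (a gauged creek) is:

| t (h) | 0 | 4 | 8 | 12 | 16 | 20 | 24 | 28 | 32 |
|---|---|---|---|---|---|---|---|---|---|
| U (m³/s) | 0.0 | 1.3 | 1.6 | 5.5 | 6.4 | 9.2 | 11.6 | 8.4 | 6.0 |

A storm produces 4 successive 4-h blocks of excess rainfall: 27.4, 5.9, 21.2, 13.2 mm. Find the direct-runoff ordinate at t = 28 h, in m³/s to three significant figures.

Q ≈ 57.8 m³/s

By discrete convolution, Q_j = Σ (P_i / 10 mm) · U_{j−i}.
At t = 28 h (j=7): Q = (27.4/10)·8.4 + (5.9/10)·11.6 + (21.2/10)·9.2 + (13.2/10)·6.4 = 57.8 m³/s.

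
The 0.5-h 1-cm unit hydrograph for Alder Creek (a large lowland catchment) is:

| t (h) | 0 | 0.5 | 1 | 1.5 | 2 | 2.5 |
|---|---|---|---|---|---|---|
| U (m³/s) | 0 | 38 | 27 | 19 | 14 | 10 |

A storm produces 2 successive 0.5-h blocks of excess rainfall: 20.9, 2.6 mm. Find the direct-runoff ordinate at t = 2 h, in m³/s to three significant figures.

Q ≈ 34.2 m³/s

By discrete convolution, Q_j = Σ (P_i / 10 mm) · U_{j−i}.
At t = 2 h (j=4): Q = (20.9/10)·14 + (2.6/10)·19 = 34.2 m³/s.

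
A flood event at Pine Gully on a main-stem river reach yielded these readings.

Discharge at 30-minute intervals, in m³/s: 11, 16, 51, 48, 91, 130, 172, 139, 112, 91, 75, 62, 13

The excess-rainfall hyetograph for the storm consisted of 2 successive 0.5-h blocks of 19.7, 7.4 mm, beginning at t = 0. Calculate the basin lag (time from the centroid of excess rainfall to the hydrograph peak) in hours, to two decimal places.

Centroid of excess rainfall: t_c = Σ P_i·t̄_i / ΣP_i = 0.3865 h (block centres at 0.25, 0.75 h).
Hydrograph peak occurs at t = 3 h, so basin lag t_L = 3 − 0.3865 = 2.61 h.

t_L ≈ 2.61 h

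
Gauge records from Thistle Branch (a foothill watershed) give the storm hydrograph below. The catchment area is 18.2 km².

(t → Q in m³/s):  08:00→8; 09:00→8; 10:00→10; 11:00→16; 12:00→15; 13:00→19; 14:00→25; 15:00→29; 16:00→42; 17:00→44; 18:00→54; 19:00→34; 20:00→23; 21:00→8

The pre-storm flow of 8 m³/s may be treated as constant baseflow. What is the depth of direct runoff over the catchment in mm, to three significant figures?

d ≈ 44.1 mm

Direct runoff: 0.0, 0.0, 2.0, 8.0, 7.0, 11.0, 17.0, 21.0, 34.0, 36.0, 46.0, 26.0, 15.0, 0.0 m³/s; ΣQ_DR = 223.0 m³/s.
V = ΣQ_DR · Δt = 223.0 × 3600 s = 8.028 × 10^5 m³.
Over A = 18.2 km², depth = V / A = 44.1 mm.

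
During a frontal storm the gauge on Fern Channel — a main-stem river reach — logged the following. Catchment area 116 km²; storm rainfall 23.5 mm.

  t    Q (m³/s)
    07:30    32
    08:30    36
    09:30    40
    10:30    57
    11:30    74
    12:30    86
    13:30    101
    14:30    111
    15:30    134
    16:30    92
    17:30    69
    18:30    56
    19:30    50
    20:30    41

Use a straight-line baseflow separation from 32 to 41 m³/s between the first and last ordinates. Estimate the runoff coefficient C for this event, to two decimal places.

ΣQ_DR = 468.0 m³/s; V = ΣQ_DR·Δt = 1.685 × 10^6 m³.
Runoff depth d = V / A = 14.52 mm.
C = d / P = 14.52 / 23.5 = 0.62.

C ≈ 0.62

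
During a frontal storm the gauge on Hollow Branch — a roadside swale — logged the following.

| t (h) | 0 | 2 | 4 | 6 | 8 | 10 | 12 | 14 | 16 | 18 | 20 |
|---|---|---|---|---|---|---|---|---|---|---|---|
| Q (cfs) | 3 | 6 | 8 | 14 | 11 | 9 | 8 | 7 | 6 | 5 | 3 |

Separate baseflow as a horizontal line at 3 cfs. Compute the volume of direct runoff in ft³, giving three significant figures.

Direct-runoff ordinates (Q − Q_b): 0.0, 3.0, 5.0, 11.0, 8.0, 6.0, 5.0, 4.0, 3.0, 2.0, 0.0 cfs.
ΣQ_DR = 47.00 cfs.
With Δt = 2 h = 7200 s, V = ΣQ_DR · Δt = 47.00 × 7200 = 3.38 × 10^5 ft³.

V ≈ 3.38 × 10^5 ft³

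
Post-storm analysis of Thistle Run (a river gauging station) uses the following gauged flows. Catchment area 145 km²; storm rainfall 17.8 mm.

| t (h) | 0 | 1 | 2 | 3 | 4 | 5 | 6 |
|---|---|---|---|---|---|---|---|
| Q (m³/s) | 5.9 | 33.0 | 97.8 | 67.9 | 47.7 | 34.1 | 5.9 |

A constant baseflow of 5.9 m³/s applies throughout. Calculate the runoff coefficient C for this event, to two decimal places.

ΣQ_DR = 251.0 m³/s; V = ΣQ_DR·Δt = 9.036 × 10^5 m³.
Runoff depth d = V / A = 6.232 mm.
C = d / P = 6.232 / 17.8 = 0.35.

C ≈ 0.35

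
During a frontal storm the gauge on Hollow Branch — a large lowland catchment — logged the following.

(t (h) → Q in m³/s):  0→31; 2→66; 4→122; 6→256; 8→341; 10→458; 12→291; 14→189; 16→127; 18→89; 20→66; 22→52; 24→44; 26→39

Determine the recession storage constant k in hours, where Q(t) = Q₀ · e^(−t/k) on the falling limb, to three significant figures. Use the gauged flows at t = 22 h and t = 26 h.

On the falling limb, Q drops from 52 to 39 m³/s between t = 22 h and t = 26 h (Δt = 4 h).
k = −Δt / ln(Q₂/Q₁) = −4 / ln(39/52) = 13.9 h.

k ≈ 13.9 h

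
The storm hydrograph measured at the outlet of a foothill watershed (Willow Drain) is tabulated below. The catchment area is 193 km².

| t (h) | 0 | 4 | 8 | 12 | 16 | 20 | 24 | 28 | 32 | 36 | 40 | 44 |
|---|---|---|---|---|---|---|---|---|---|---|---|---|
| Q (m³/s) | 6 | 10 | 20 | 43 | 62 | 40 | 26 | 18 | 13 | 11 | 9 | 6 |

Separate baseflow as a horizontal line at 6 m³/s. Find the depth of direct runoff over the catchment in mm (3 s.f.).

Direct runoff: 0.0, 4.0, 14.0, 37.0, 56.0, 34.0, 20.0, 12.0, 7.0, 5.0, 3.0, 0.0 m³/s; ΣQ_DR = 192.0 m³/s.
V = ΣQ_DR · Δt = 192.0 × 14400 s = 2.765 × 10^6 m³.
Over A = 193 km², depth = V / A = 14.3 mm.

d ≈ 14.3 mm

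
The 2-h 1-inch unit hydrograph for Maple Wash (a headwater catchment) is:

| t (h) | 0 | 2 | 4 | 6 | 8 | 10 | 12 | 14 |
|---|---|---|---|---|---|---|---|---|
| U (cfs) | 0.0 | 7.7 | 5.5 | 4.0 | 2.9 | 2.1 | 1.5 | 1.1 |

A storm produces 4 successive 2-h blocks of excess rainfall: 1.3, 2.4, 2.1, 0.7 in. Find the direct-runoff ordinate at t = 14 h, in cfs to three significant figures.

By discrete convolution, Q_j = Σ (P_i / 1 in) · U_{j−i}.
At t = 14 h (j=7): Q = (1.3/1)·1.1 + (2.4/1)·1.5 + (2.1/1)·2.1 + (0.7/1)·2.9 = 11.5 cfs.

Q ≈ 11.5 cfs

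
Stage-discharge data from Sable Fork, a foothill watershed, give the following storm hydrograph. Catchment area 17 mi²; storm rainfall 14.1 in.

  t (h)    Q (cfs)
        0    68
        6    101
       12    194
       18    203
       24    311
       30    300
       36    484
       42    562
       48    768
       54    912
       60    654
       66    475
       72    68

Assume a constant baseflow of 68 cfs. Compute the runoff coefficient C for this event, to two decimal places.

ΣQ_DR = 4216 cfs; V = ΣQ_DR·Δt = 9.107 × 10^7 ft³.
Runoff depth d = V / A = 2.306 in.
C = d / P = 2.306 / 14.1 = 0.16.

C ≈ 0.16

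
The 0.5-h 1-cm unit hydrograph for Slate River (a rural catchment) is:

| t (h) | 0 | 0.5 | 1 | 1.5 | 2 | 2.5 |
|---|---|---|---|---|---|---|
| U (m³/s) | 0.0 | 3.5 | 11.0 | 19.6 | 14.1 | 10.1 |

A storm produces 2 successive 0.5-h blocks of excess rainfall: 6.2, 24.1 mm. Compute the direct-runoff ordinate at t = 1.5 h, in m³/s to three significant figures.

By discrete convolution, Q_j = Σ (P_i / 10 mm) · U_{j−i}.
At t = 1.5 h (j=3): Q = (6.2/10)·19.6 + (24.1/10)·11.0 = 38.7 m³/s.

Q ≈ 38.7 m³/s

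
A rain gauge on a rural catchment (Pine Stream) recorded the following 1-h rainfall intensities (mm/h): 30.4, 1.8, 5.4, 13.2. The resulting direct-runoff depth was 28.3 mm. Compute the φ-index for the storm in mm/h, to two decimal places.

Only the 2 blocks with intensity above φ contribute runoff: 30.4, 13.2 mm/h.
Σ(I−φ)·Δt = d  ⇒  (30.4+13.2 − 2φ)·1 = 28.3
φ = (43.60 − 28.3/1) / 2 = 7.65 mm/h.

φ ≈ 7.65 mm/h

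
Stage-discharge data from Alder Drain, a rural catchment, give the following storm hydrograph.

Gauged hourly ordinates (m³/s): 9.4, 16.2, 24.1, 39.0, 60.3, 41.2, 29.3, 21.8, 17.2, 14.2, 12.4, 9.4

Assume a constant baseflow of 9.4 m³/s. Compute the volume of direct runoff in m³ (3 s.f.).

V ≈ 6.54 × 10^5 m³

Direct-runoff ordinates (Q − Q_b): 0.0, 6.8, 14.7, 29.6, 50.9, 31.8, 19.9, 12.4, 7.8, 4.8, 3.0, 0.0 m³/s.
ΣQ_DR = 181.7 m³/s.
With Δt = 1 h = 3600 s, V = ΣQ_DR · Δt = 181.7 × 3600 = 6.54 × 10^5 m³.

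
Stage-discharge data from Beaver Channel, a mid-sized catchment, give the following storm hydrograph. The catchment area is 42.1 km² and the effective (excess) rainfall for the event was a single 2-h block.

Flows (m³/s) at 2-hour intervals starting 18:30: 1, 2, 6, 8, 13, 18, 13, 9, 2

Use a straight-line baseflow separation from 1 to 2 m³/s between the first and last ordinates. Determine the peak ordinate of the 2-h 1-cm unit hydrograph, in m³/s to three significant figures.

U_p ≈ 16.4 m³/s

Direct runoff: 0.00, 0.88, 4.75, 6.62, 11.50, 16.38, 11.25, 7.12, 0.00 m³/s; ΣQ_DR = 58.50 m³/s, peak = 16.38 m³/s.
Runoff depth d = ΣQ_DR·Δt / A = 58.50 × 7200 / (42.1 km²) = 10.00 mm.
The 1-cm UH is the DRH scaled by (10 mm)/d, so U_p = 16.38 × 10/10.00 = 16.4 m³/s.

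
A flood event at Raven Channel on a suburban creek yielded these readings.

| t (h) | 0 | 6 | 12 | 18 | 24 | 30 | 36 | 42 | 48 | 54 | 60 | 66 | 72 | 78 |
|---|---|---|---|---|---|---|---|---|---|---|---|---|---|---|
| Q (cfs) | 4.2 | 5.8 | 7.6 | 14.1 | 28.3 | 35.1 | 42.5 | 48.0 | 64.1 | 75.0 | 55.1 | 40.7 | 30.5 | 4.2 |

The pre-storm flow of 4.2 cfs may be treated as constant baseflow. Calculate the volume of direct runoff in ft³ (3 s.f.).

V ≈ 8.56 × 10^6 ft³

Direct-runoff ordinates (Q − Q_b): 0.0, 1.6, 3.4, 9.9, 24.1, 30.9, 38.3, 43.8, 59.9, 70.8, 50.9, 36.5, 26.3, 0.0 cfs.
ΣQ_DR = 396.4 cfs.
With Δt = 6 h = 21600 s, V = ΣQ_DR · Δt = 396.4 × 21600 = 8.56 × 10^6 ft³.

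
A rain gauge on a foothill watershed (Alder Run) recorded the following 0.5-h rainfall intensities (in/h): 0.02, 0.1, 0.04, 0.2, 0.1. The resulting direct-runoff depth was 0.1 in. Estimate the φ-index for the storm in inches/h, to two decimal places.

φ ≈ 0.07 in/h

Only the 3 blocks with intensity above φ contribute runoff: 0.1, 0.2, 0.1 in/h.
Σ(I−φ)·Δt = d  ⇒  (0.1+0.2+0.1 − 3φ)·0.5 = 0.1
φ = (0.4000 − 0.1/0.5) / 3 = 0.07 in/h.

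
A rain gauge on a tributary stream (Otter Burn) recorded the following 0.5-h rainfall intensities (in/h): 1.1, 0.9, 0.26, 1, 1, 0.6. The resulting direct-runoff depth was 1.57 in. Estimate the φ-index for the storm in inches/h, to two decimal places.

Only the 5 blocks with intensity above φ contribute runoff: 1.1, 0.9, 1, 1, 0.6 in/h.
Σ(I−φ)·Δt = d  ⇒  (1.1+0.9+1+1+0.6 − 5φ)·0.5 = 1.57
φ = (4.600 − 1.57/0.5) / 5 = 0.29 in/h.

φ ≈ 0.29 in/h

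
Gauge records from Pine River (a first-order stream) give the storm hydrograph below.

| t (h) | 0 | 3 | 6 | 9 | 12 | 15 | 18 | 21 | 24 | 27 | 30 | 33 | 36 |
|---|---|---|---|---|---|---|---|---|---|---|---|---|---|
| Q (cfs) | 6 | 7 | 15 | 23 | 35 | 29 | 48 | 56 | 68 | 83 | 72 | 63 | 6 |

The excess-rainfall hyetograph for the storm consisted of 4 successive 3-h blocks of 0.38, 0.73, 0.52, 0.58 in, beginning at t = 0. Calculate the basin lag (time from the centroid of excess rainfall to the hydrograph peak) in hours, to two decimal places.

Centroid of excess rainfall: t_c = Σ P_i·t̄_i / ΣP_i = 6.2647 h (block centres at 1.5, 4.5, 7.5, 10.5 h).
Hydrograph peak occurs at t = 27 h, so basin lag t_L = 27 − 6.2647 = 20.74 h.

t_L ≈ 20.74 h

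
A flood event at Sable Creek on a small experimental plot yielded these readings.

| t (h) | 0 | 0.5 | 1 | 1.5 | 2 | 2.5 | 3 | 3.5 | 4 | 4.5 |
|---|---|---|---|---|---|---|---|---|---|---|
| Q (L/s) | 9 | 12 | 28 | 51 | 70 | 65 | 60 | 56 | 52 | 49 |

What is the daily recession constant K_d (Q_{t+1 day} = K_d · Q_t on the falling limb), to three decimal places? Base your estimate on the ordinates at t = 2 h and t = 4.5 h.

Between t = 2 h and t = 4.5 h the flow falls from 70 to 49 L/s over 5×0.5 h = 2.5 h.
Per-interval ratio K = (49/70)^(1/5) = 0.9311; K_d = K^(24/0.5) = 0.033.

K_d ≈ 0.033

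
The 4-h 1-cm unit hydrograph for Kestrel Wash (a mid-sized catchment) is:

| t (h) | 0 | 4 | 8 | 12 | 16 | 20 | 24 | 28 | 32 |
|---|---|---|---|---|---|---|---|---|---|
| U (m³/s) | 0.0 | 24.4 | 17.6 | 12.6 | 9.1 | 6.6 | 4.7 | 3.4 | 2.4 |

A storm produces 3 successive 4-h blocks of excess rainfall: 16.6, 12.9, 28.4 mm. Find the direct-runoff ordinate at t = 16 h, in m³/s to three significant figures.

By discrete convolution, Q_j = Σ (P_i / 10 mm) · U_{j−i}.
At t = 16 h (j=4): Q = (16.6/10)·9.1 + (12.9/10)·12.6 + (28.4/10)·17.6 = 81.3 m³/s.

Q ≈ 81.3 m³/s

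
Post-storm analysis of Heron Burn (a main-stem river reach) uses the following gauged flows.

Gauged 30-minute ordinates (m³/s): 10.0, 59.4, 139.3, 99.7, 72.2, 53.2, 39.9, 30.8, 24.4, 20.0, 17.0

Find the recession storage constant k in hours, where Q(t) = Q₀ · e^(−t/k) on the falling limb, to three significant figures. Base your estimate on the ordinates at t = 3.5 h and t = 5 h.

k ≈ 2.52 h

On the falling limb, Q drops from 30.8 to 17.0 m³/s between t = 3.5 h and t = 5 h (Δt = 1.5 h).
k = −Δt / ln(Q₂/Q₁) = −1.5 / ln(17.0/30.8) = 2.52 h.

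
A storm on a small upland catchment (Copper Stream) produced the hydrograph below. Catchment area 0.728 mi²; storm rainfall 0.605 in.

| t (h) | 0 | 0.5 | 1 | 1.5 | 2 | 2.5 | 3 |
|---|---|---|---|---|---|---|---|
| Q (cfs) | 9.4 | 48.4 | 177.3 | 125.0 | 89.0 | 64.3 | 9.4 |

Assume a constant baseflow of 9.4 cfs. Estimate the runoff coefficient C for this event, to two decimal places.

C ≈ 0.80

ΣQ_DR = 457.0 cfs; V = ΣQ_DR·Δt = 8.226 × 10^5 ft³.
Runoff depth d = V / A = 0.4864 in.
C = d / P = 0.4864 / 0.605 = 0.80.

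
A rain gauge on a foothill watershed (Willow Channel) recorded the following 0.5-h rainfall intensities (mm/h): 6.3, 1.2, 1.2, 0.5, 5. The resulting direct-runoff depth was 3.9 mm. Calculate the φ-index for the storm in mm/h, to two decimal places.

φ ≈ 1.75 mm/h

Only the 2 blocks with intensity above φ contribute runoff: 6.3, 5 mm/h.
Σ(I−φ)·Δt = d  ⇒  (6.3+5 − 2φ)·0.5 = 3.9
φ = (11.30 − 3.9/0.5) / 2 = 1.75 mm/h.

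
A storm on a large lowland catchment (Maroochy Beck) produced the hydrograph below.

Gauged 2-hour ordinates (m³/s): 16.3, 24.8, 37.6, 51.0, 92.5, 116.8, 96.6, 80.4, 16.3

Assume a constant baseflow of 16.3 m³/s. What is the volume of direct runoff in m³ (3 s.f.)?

V ≈ 2.78 × 10^6 m³

Direct-runoff ordinates (Q − Q_b): 0.0, 8.5, 21.3, 34.7, 76.2, 100.5, 80.3, 64.1, 0.0 m³/s.
ΣQ_DR = 385.6 m³/s.
With Δt = 2 h = 7200 s, V = ΣQ_DR · Δt = 385.6 × 7200 = 2.78 × 10^6 m³.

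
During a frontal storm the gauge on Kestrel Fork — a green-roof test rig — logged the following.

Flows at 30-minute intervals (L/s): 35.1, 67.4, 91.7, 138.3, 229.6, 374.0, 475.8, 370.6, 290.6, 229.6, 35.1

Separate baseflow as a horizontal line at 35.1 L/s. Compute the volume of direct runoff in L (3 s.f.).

Direct-runoff ordinates (Q − Q_b): 0.0, 32.3, 56.6, 103.2, 194.5, 338.9, 440.7, 335.5, 255.5, 194.5, 0.0 L/s.
ΣQ_DR = 1952 L/s.
With Δt = 0.5 h = 1800 s, V = ΣQ_DR · Δt = 1952 × 1800 = 3.51 × 10^6 L.

V ≈ 3.51 × 10^6 L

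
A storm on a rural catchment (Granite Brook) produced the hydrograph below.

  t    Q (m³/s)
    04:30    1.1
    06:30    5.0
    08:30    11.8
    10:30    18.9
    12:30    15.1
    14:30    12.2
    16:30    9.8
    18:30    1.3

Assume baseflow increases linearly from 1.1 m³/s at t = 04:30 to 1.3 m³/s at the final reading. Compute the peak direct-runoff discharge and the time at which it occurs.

Subtracting baseflow gives direct-runoff ordinates: 0.00, 3.87, 10.64, 17.71, 13.89, 10.96, 8.53, 0.00 m³/s.
The maximum is 17.71 m³/s, occurring at the reading for t = 10:30.

Q_p = 17.71 m³/s at t = 10:30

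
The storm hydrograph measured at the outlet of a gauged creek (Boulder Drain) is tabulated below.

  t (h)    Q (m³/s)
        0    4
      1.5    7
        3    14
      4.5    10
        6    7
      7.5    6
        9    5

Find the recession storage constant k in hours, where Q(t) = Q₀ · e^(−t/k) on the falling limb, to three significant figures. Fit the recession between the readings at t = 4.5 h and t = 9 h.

k ≈ 6.49 h

On the falling limb, Q drops from 10 to 5 m³/s between t = 4.5 h and t = 9 h (Δt = 4.5 h).
k = −Δt / ln(Q₂/Q₁) = −4.5 / ln(5/10) = 6.49 h.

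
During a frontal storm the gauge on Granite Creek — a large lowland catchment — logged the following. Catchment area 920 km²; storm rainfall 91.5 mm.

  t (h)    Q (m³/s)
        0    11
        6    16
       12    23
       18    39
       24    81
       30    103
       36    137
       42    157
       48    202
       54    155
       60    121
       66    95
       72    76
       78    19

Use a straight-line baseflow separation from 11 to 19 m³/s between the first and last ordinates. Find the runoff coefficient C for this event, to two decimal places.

ΣQ_DR = 1025 m³/s; V = ΣQ_DR·Δt = 2.214 × 10^7 m³.
Runoff depth d = V / A = 24.07 mm.
C = d / P = 24.07 / 91.5 = 0.26.

C ≈ 0.26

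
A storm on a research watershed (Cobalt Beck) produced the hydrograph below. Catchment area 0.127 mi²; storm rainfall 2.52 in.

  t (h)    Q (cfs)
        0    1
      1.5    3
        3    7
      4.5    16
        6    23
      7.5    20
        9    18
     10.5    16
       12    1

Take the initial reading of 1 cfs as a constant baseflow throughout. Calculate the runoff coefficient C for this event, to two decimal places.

ΣQ_DR = 96.00 cfs; V = ΣQ_DR·Δt = 5.184 × 10^5 ft³.
Runoff depth d = V / A = 1.757 in.
C = d / P = 1.757 / 2.52 = 0.70.

C ≈ 0.70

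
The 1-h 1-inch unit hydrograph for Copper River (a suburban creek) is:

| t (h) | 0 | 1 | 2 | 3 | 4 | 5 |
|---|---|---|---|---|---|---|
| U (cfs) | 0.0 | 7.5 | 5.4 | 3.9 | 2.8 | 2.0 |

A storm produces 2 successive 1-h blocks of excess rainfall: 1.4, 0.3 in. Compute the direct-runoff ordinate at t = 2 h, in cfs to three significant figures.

By discrete convolution, Q_j = Σ (P_i / 1 in) · U_{j−i}.
At t = 2 h (j=2): Q = (1.4/1)·5.4 + (0.3/1)·7.5 = 9.81 cfs.

Q ≈ 9.81 cfs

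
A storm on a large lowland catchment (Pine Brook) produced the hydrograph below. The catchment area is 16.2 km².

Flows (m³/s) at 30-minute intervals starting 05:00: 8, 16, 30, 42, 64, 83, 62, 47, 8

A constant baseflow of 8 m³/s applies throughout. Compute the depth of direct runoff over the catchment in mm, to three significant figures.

d ≈ 32.0 mm

Direct runoff: 0.0, 8.0, 22.0, 34.0, 56.0, 75.0, 54.0, 39.0, 0.0 m³/s; ΣQ_DR = 288.0 m³/s.
V = ΣQ_DR · Δt = 288.0 × 1800 s = 5.184 × 10^5 m³.
Over A = 16.2 km², depth = V / A = 32.0 mm.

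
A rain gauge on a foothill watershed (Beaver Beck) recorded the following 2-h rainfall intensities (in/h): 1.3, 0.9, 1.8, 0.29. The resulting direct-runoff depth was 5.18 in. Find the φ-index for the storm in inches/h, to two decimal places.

φ ≈ 0.47 in/h

Only the 3 blocks with intensity above φ contribute runoff: 1.3, 0.9, 1.8 in/h.
Σ(I−φ)·Δt = d  ⇒  (1.3+0.9+1.8 − 3φ)·2 = 5.18
φ = (4.000 − 5.18/2) / 3 = 0.47 in/h.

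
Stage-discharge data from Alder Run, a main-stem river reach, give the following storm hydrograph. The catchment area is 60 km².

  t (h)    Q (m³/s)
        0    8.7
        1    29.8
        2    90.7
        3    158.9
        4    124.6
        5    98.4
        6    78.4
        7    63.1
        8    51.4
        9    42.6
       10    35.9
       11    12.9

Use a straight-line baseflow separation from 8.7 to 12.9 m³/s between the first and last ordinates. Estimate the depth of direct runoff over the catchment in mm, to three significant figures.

d ≈ 39.9 mm

Direct runoff: 0.00, 20.72, 81.24, 149.05, 114.37, 87.79, 67.41, 51.73, 39.65, 30.46, 23.38, 0.00 m³/s; ΣQ_DR = 665.8 m³/s.
V = ΣQ_DR · Δt = 665.8 × 3600 s = 2.397 × 10^6 m³.
Over A = 60 km², depth = V / A = 39.9 mm.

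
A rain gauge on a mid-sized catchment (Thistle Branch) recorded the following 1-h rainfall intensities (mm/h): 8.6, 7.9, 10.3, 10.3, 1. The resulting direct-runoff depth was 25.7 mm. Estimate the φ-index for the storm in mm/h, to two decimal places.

φ ≈ 2.85 mm/h

Only the 4 blocks with intensity above φ contribute runoff: 8.6, 7.9, 10.3, 10.3 mm/h.
Σ(I−φ)·Δt = d  ⇒  (8.6+7.9+10.3+10.3 − 4φ)·1 = 25.7
φ = (37.10 − 25.7/1) / 4 = 2.85 mm/h.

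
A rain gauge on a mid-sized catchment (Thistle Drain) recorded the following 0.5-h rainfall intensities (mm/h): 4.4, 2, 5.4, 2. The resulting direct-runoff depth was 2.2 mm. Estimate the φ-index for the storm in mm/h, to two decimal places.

Only the 2 blocks with intensity above φ contribute runoff: 4.4, 5.4 mm/h.
Σ(I−φ)·Δt = d  ⇒  (4.4+5.4 − 2φ)·0.5 = 2.2
φ = (9.800 − 2.2/0.5) / 2 = 2.70 mm/h.

φ ≈ 2.70 mm/h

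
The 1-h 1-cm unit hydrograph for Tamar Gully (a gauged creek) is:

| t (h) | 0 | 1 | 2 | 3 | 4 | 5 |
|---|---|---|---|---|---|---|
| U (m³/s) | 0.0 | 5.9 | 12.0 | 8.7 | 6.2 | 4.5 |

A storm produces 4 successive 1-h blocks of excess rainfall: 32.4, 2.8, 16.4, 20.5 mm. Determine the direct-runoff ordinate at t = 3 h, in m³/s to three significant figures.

By discrete convolution, Q_j = Σ (P_i / 10 mm) · U_{j−i}.
At t = 3 h (j=3): Q = (32.4/10)·8.7 + (2.8/10)·12.0 + (16.4/10)·5.9 + (20.5/10)·0.0 = 41.2 m³/s.

Q ≈ 41.2 m³/s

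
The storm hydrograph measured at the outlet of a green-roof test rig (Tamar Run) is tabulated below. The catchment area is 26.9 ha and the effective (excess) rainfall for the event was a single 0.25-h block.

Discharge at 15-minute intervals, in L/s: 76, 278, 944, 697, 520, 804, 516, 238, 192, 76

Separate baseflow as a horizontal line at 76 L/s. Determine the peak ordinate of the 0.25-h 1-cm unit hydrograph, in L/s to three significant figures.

Direct runoff: 0.0, 202.0, 868.0, 621.0, 444.0, 728.0, 440.0, 162.0, 116.0, 0.0 L/s; ΣQ_DR = 3581 L/s, peak = 868.0 L/s.
Runoff depth d = ΣQ_DR·Δt / A = 3581 × 900 / (26.9 ha) = 11.98 mm.
The 1-cm UH is the DRH scaled by (10 mm)/d, so U_p = 868.0 × 10/11.98 = 724 L/s.

U_p ≈ 724 L/s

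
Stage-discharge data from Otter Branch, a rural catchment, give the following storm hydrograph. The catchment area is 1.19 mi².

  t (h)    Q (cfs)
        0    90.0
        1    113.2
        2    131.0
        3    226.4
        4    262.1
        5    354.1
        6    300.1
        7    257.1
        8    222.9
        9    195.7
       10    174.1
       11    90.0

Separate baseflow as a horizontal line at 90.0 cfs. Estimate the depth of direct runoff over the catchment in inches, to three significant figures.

d ≈ 1.74 in

Direct runoff: 0.0, 23.2, 41.0, 136.4, 172.1, 264.1, 210.1, 167.1, 132.9, 105.7, 84.1, 0.0 cfs; ΣQ_DR = 1337 cfs.
V = ΣQ_DR · Δt = 1337 × 3600 s = 4.812 × 10^6 ft³.
Over A = 1.19 mi², depth = V / A = 1.74 in.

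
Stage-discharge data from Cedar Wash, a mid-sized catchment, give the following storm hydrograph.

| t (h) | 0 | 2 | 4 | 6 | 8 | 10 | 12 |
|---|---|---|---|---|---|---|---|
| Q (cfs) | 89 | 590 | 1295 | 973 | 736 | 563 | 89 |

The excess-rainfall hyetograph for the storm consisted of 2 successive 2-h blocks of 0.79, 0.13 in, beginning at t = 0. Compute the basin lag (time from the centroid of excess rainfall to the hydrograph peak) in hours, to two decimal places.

t_L ≈ 2.72 h

Centroid of excess rainfall: t_c = Σ P_i·t̄_i / ΣP_i = 1.2826 h (block centres at 1, 3 h).
Hydrograph peak occurs at t = 4 h, so basin lag t_L = 4 − 1.2826 = 2.72 h.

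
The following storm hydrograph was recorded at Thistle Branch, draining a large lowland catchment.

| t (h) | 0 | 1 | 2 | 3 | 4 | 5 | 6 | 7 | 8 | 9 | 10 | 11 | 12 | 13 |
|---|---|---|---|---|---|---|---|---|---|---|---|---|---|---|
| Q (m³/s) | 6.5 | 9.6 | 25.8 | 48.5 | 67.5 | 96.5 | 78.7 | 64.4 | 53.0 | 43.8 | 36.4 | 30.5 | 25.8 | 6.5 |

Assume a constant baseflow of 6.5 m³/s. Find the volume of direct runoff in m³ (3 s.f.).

V ≈ 1.81 × 10^6 m³

Direct-runoff ordinates (Q − Q_b): 0.0, 3.1, 19.3, 42.0, 61.0, 90.0, 72.2, 57.9, 46.5, 37.3, 29.9, 24.0, 19.3, 0.0 m³/s.
ΣQ_DR = 502.5 m³/s.
With Δt = 1 h = 3600 s, V = ΣQ_DR · Δt = 502.5 × 3600 = 1.81 × 10^6 m³.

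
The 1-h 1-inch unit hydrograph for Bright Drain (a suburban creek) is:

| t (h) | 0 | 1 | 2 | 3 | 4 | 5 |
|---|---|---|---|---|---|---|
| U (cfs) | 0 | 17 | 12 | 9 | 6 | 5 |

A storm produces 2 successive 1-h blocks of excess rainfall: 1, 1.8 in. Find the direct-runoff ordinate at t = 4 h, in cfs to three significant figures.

Q ≈ 22.2 cfs

By discrete convolution, Q_j = Σ (P_i / 1 in) · U_{j−i}.
At t = 4 h (j=4): Q = (1/1)·6 + (1.8/1)·9 = 22.2 cfs.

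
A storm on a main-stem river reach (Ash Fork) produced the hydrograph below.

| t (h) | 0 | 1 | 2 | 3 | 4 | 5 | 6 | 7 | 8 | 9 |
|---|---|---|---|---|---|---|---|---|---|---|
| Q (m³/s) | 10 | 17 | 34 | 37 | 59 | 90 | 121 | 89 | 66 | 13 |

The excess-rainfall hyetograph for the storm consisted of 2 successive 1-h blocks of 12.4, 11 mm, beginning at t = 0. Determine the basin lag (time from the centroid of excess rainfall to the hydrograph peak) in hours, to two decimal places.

Centroid of excess rainfall: t_c = Σ P_i·t̄_i / ΣP_i = 0.9701 h (block centres at 0.5, 1.5 h).
Hydrograph peak occurs at t = 6 h, so basin lag t_L = 6 − 0.9701 = 5.03 h.

t_L ≈ 5.03 h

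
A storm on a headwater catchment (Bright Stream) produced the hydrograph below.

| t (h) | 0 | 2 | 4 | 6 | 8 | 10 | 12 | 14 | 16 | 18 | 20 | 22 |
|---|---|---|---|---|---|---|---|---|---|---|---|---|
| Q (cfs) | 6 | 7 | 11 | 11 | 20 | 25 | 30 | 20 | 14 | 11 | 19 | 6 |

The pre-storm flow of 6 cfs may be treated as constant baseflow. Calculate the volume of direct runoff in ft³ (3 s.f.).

V ≈ 7.78 × 10^5 ft³

Direct-runoff ordinates (Q − Q_b): 0.0, 1.0, 5.0, 5.0, 14.0, 19.0, 24.0, 14.0, 8.0, 5.0, 13.0, 0.0 cfs.
ΣQ_DR = 108.0 cfs.
With Δt = 2 h = 7200 s, V = ΣQ_DR · Δt = 108.0 × 7200 = 7.78 × 10^5 ft³.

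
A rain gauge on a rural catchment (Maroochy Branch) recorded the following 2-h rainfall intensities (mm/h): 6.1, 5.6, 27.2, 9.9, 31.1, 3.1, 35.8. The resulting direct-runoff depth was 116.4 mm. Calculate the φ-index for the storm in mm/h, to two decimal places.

Only the 3 blocks with intensity above φ contribute runoff: 27.2, 31.1, 35.8 mm/h.
Σ(I−φ)·Δt = d  ⇒  (27.2+31.1+35.8 − 3φ)·2 = 116.4
φ = (94.10 − 116.4/2) / 3 = 11.97 mm/h.

φ ≈ 11.97 mm/h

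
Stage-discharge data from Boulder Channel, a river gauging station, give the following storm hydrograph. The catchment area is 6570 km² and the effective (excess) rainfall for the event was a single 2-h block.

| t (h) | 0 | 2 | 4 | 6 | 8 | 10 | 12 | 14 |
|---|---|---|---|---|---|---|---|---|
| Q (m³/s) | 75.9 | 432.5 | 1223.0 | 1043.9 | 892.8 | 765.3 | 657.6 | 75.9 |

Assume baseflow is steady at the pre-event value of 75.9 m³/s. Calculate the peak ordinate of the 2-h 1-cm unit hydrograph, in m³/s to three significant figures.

U_p ≈ 2300 m³/s

Direct runoff: 0.0, 356.6, 1147.1, 968.0, 816.9, 689.4, 581.7, 0.0 m³/s; ΣQ_DR = 4560 m³/s, peak = 1147.1 m³/s.
Runoff depth d = ΣQ_DR·Δt / A = 4560 × 7200 / (6570 km²) = 4.997 mm.
The 1-cm UH is the DRH scaled by (10 mm)/d, so U_p = 1147.1 × 10/4.997 = 2300 m³/s.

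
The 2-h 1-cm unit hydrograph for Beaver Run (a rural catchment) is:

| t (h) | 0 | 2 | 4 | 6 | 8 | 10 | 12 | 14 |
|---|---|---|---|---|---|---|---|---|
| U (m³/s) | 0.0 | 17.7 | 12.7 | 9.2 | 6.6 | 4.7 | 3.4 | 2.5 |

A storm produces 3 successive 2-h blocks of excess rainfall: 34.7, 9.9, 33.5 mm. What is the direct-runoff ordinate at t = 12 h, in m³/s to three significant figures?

By discrete convolution, Q_j = Σ (P_i / 10 mm) · U_{j−i}.
At t = 12 h (j=6): Q = (34.7/10)·3.4 + (9.9/10)·4.7 + (33.5/10)·6.6 = 38.6 m³/s.

Q ≈ 38.6 m³/s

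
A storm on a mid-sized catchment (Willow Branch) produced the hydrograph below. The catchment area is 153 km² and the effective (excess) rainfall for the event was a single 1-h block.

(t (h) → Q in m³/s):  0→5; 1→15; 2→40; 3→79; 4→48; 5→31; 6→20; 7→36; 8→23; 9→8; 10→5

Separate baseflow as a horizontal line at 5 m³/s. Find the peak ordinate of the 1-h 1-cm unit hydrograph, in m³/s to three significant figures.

Direct runoff: 0.0, 10.0, 35.0, 74.0, 43.0, 26.0, 15.0, 31.0, 18.0, 3.0, 0.0 m³/s; ΣQ_DR = 255.0 m³/s, peak = 74.0 m³/s.
Runoff depth d = ΣQ_DR·Δt / A = 255.0 × 3600 / (153 km²) = 6.000 mm.
The 1-cm UH is the DRH scaled by (10 mm)/d, so U_p = 74.0 × 10/6.000 = 123 m³/s.

U_p ≈ 123 m³/s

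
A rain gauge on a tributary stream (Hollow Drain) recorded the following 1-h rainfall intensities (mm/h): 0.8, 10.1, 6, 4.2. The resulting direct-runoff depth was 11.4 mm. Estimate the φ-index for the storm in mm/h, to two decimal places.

Only the 3 blocks with intensity above φ contribute runoff: 10.1, 6, 4.2 mm/h.
Σ(I−φ)·Δt = d  ⇒  (10.1+6+4.2 − 3φ)·1 = 11.4
φ = (20.30 − 11.4/1) / 3 = 2.97 mm/h.

φ ≈ 2.97 mm/h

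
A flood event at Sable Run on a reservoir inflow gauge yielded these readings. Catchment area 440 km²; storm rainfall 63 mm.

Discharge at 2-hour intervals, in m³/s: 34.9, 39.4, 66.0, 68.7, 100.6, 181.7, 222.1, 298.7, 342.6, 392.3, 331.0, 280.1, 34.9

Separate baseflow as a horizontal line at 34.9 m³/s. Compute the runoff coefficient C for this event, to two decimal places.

C ≈ 0.50

ΣQ_DR = 1939 m³/s; V = ΣQ_DR·Δt = 1.396 × 10^7 m³.
Runoff depth d = V / A = 31.73 mm.
C = d / P = 31.73 / 63 = 0.50.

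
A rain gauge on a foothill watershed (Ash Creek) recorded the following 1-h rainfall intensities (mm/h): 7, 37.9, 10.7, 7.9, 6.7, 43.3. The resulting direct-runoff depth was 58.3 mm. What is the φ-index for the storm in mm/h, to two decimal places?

φ ≈ 11.45 mm/h

Only the 2 blocks with intensity above φ contribute runoff: 37.9, 43.3 mm/h.
Σ(I−φ)·Δt = d  ⇒  (37.9+43.3 − 2φ)·1 = 58.3
φ = (81.20 − 58.3/1) / 2 = 11.45 mm/h.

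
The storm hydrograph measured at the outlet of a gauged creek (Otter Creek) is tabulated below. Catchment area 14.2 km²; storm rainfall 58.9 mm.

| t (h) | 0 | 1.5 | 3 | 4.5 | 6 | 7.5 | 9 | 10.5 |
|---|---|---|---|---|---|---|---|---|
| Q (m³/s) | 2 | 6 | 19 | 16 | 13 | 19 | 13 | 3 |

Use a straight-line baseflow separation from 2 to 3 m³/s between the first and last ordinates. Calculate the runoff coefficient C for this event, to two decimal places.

C ≈ 0.46

ΣQ_DR = 71.00 m³/s; V = ΣQ_DR·Δt = 3.834 × 10^5 m³.
Runoff depth d = V / A = 27.00 mm.
C = d / P = 27.00 / 58.9 = 0.46.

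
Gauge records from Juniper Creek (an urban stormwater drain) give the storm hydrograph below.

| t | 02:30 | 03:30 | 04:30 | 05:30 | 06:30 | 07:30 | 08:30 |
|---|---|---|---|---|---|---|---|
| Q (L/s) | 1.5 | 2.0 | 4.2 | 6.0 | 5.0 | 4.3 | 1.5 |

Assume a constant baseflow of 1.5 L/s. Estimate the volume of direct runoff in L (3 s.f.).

Direct-runoff ordinates (Q − Q_b): 0.0, 0.5, 2.7, 4.5, 3.5, 2.8, 0.0 L/s.
ΣQ_DR = 14.00 L/s.
With Δt = 1 h = 3600 s, V = ΣQ_DR · Δt = 14.00 × 3600 = 50400 L.

V ≈ 50400 L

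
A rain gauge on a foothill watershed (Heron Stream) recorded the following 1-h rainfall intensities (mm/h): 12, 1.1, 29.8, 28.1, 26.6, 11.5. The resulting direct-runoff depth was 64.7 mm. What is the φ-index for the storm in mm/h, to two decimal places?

Only the 5 blocks with intensity above φ contribute runoff: 12, 29.8, 28.1, 26.6, 11.5 mm/h.
Σ(I−φ)·Δt = d  ⇒  (12+29.8+28.1+26.6+11.5 − 5φ)·1 = 64.7
φ = (108.0 − 64.7/1) / 5 = 8.66 mm/h.

φ ≈ 8.66 mm/h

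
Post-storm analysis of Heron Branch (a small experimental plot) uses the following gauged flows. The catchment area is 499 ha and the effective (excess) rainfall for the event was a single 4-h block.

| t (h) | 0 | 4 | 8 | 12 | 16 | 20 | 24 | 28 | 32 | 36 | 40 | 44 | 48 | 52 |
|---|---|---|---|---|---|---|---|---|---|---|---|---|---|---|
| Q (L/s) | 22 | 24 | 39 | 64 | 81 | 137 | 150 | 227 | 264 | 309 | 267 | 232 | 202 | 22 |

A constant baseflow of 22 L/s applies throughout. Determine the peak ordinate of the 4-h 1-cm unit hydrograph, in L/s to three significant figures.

Direct runoff: 0.0, 2.0, 17.0, 42.0, 59.0, 115.0, 128.0, 205.0, 242.0, 287.0, 245.0, 210.0, 180.0, 0.0 L/s; ΣQ_DR = 1732 L/s, peak = 287.0 L/s.
Runoff depth d = ΣQ_DR·Δt / A = 1732 × 14400 / (499 ha) = 4.998 mm.
The 1-cm UH is the DRH scaled by (10 mm)/d, so U_p = 287.0 × 10/4.998 = 574 L/s.

U_p ≈ 574 L/s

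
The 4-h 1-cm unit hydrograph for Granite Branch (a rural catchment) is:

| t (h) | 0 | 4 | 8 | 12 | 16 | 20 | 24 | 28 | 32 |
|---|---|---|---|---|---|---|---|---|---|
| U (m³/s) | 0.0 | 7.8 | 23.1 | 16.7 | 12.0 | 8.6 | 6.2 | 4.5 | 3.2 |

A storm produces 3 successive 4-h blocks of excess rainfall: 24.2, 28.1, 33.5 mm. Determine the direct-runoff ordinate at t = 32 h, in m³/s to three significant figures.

By discrete convolution, Q_j = Σ (P_i / 10 mm) · U_{j−i}.
At t = 32 h (j=8): Q = (24.2/10)·3.2 + (28.1/10)·4.5 + (33.5/10)·6.2 = 41.2 m³/s.

Q ≈ 41.2 m³/s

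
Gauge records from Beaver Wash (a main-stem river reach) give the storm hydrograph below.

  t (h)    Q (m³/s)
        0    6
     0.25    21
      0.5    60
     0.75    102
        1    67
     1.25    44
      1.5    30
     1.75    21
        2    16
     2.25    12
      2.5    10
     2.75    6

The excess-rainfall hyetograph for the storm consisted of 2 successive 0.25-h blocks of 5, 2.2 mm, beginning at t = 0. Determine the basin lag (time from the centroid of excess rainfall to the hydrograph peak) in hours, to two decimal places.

Centroid of excess rainfall: t_c = Σ P_i·t̄_i / ΣP_i = 0.2014 h (block centres at 0.125, 0.375 h).
Hydrograph peak occurs at t = 0.75 h, so basin lag t_L = 0.75 − 0.2014 = 0.55 h.

t_L ≈ 0.55 h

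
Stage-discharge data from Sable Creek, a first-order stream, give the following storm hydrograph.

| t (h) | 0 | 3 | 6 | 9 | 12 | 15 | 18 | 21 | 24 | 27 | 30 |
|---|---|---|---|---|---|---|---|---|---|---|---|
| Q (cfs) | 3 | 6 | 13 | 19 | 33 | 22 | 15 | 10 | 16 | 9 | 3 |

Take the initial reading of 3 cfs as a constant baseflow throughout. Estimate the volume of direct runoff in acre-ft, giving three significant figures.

V ≈ 28.8 acre-ft

Direct-runoff ordinates (Q − Q_b): 0.0, 3.0, 10.0, 16.0, 30.0, 19.0, 12.0, 7.0, 13.0, 6.0, 0.0 cfs.
ΣQ_DR = 116.0 cfs.
With Δt = 3 h = 10800 s, V = ΣQ_DR · Δt = 116.0 × 10800 = 1.25 × 10^6 ft³ = 28.8 acre-ft.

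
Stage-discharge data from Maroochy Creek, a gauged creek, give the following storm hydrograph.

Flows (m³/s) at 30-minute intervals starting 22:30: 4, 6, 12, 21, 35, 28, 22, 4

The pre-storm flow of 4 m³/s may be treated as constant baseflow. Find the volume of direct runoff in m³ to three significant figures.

Direct-runoff ordinates (Q − Q_b): 0.0, 2.0, 8.0, 17.0, 31.0, 24.0, 18.0, 0.0 m³/s.
ΣQ_DR = 100.0 m³/s.
With Δt = 0.5 h = 1800 s, V = ΣQ_DR · Δt = 100.0 × 1800 = 1.80 × 10^5 m³.

V ≈ 1.80 × 10^5 m³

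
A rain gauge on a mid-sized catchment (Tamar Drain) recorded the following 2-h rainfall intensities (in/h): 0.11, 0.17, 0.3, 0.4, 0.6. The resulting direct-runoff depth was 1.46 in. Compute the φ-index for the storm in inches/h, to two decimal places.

φ ≈ 0.19 in/h

Only the 3 blocks with intensity above φ contribute runoff: 0.3, 0.4, 0.6 in/h.
Σ(I−φ)·Δt = d  ⇒  (0.3+0.4+0.6 − 3φ)·2 = 1.46
φ = (1.300 − 1.46/2) / 3 = 0.19 in/h.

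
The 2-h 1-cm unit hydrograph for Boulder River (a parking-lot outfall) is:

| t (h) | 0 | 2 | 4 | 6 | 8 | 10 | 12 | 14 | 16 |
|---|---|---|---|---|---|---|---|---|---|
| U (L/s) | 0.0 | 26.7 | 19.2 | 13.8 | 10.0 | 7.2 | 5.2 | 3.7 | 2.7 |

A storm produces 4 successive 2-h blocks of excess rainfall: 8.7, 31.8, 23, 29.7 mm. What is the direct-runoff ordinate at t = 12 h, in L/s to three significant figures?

By discrete convolution, Q_j = Σ (P_i / 10 mm) · U_{j−i}.
At t = 12 h (j=6): Q = (8.7/10)·5.2 + (31.8/10)·7.2 + (23/10)·10.0 + (29.7/10)·13.8 = 91.4 L/s.

Q ≈ 91.4 L/s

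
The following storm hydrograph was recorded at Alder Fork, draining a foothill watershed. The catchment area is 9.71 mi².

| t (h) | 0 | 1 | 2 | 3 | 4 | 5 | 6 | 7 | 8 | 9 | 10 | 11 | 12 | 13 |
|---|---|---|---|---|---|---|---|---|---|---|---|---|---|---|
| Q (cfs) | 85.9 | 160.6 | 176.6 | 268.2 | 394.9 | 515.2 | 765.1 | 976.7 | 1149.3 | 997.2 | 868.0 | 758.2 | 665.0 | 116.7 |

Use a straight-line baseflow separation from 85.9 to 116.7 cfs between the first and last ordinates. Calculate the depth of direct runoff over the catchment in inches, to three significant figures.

Direct runoff: 0.00, 72.33, 85.96, 175.19, 299.52, 417.45, 664.98, 874.22, 1044.45, 889.98, 758.41, 646.24, 550.67, 0.00 cfs; ΣQ_DR = 6479 cfs.
V = ΣQ_DR · Δt = 6479 × 3600 s = 2.333 × 10^7 ft³.
Over A = 9.71 mi², depth = V / A = 1.03 in.

d ≈ 1.03 in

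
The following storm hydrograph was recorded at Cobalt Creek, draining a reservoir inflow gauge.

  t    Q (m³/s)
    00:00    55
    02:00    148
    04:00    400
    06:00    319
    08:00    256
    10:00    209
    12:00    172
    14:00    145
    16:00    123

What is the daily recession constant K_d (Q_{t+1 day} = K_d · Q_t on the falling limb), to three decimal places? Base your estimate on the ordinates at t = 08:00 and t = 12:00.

Between t = 08:00 and t = 12:00 the flow falls from 256 to 172 m³/s over 2×2 h = 4 h.
Per-interval ratio K = (172/256)^(1/2) = 0.8197; K_d = K^(24/2) = 0.092.

K_d ≈ 0.092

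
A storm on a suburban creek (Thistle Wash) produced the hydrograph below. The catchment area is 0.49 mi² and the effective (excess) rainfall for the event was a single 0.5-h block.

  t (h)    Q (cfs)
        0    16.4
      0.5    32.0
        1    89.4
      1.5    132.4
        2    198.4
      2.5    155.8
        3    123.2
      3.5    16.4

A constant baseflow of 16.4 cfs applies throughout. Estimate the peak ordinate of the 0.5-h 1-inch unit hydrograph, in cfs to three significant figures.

U_p ≈ 182 cfs

Direct runoff: 0.0, 15.6, 73.0, 116.0, 182.0, 139.4, 106.8, 0.0 cfs; ΣQ_DR = 632.8 cfs, peak = 182.0 cfs.
Runoff depth d = ΣQ_DR·Δt / A = 632.8 × 1800 / (0.49 mi²) = 1.001 in.
The 1-inch UH is the DRH scaled by (1 in)/d, so U_p = 182.0 × 1/1.001 = 182 cfs.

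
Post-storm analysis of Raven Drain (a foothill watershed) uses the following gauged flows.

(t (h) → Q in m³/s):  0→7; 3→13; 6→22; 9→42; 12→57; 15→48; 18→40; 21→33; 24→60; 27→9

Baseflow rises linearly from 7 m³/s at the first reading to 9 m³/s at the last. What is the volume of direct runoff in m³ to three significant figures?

V ≈ 2.71 × 10^6 m³

Direct-runoff ordinates (Q − Q_b): 0.00, 5.78, 14.56, 34.33, 49.11, 39.89, 31.67, 24.44, 51.22, 0.00 m³/s.
ΣQ_DR = 251.0 m³/s.
With Δt = 3 h = 10800 s, V = ΣQ_DR · Δt = 251.0 × 10800 = 2.71 × 10^6 m³.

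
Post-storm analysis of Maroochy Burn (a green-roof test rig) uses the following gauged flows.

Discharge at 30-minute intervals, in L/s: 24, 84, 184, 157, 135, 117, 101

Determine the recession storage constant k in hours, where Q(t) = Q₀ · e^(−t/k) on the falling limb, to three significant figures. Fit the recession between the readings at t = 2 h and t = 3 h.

k ≈ 3.45 h

On the falling limb, Q drops from 135 to 101 L/s between t = 2 h and t = 3 h (Δt = 1 h).
k = −Δt / ln(Q₂/Q₁) = −1 / ln(101/135) = 3.45 h.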